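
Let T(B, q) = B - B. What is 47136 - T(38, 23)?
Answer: 47136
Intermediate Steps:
T(B, q) = 0
47136 - T(38, 23) = 47136 - 1*0 = 47136 + 0 = 47136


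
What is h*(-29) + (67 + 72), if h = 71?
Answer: -1920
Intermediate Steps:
h*(-29) + (67 + 72) = 71*(-29) + (67 + 72) = -2059 + 139 = -1920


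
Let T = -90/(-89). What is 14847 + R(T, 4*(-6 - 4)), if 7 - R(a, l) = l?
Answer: 14894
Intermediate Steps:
T = 90/89 (T = -90*(-1/89) = 90/89 ≈ 1.0112)
R(a, l) = 7 - l
14847 + R(T, 4*(-6 - 4)) = 14847 + (7 - 4*(-6 - 4)) = 14847 + (7 - 4*(-10)) = 14847 + (7 - 1*(-40)) = 14847 + (7 + 40) = 14847 + 47 = 14894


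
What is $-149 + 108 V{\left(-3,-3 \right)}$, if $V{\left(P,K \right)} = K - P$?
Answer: $-149$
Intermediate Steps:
$-149 + 108 V{\left(-3,-3 \right)} = -149 + 108 \left(-3 - -3\right) = -149 + 108 \left(-3 + 3\right) = -149 + 108 \cdot 0 = -149 + 0 = -149$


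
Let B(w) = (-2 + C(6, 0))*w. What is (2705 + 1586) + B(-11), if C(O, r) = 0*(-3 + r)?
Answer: 4313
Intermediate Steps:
C(O, r) = 0
B(w) = -2*w (B(w) = (-2 + 0)*w = -2*w)
(2705 + 1586) + B(-11) = (2705 + 1586) - 2*(-11) = 4291 + 22 = 4313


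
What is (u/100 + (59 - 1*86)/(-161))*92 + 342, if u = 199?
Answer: 94589/175 ≈ 540.51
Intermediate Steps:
(u/100 + (59 - 1*86)/(-161))*92 + 342 = (199/100 + (59 - 1*86)/(-161))*92 + 342 = (199*(1/100) + (59 - 86)*(-1/161))*92 + 342 = (199/100 - 27*(-1/161))*92 + 342 = (199/100 + 27/161)*92 + 342 = (34739/16100)*92 + 342 = 34739/175 + 342 = 94589/175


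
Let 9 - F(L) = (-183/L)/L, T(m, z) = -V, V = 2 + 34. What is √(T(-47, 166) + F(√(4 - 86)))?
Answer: I*√196554/82 ≈ 5.4066*I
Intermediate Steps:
V = 36
T(m, z) = -36 (T(m, z) = -1*36 = -36)
F(L) = 9 + 183/L² (F(L) = 9 - (-183/L)/L = 9 - (-183)/L² = 9 + 183/L²)
√(T(-47, 166) + F(√(4 - 86))) = √(-36 + (9 + 183/(√(4 - 86))²)) = √(-36 + (9 + 183/(√(-82))²)) = √(-36 + (9 + 183/(I*√82)²)) = √(-36 + (9 + 183*(-1/82))) = √(-36 + (9 - 183/82)) = √(-36 + 555/82) = √(-2397/82) = I*√196554/82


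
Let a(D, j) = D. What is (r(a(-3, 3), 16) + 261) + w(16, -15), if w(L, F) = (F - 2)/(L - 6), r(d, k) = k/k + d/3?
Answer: 2593/10 ≈ 259.30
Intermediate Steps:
r(d, k) = 1 + d/3 (r(d, k) = 1 + d*(⅓) = 1 + d/3)
w(L, F) = (-2 + F)/(-6 + L)
(r(a(-3, 3), 16) + 261) + w(16, -15) = ((1 + (⅓)*(-3)) + 261) + (-2 - 15)/(-6 + 16) = ((1 - 1) + 261) - 17/10 = (0 + 261) + (⅒)*(-17) = 261 - 17/10 = 2593/10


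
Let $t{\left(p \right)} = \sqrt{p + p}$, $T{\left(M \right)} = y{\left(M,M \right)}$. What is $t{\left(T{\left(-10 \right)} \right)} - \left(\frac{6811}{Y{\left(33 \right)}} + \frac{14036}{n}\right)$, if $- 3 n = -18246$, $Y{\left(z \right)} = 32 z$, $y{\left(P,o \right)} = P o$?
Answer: $- \frac{28123259}{3211296} + 10 \sqrt{2} \approx 5.3845$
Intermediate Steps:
$n = 6082$ ($n = \left(- \frac{1}{3}\right) \left(-18246\right) = 6082$)
$T{\left(M \right)} = M^{2}$ ($T{\left(M \right)} = M M = M^{2}$)
$t{\left(p \right)} = \sqrt{2} \sqrt{p}$ ($t{\left(p \right)} = \sqrt{2 p} = \sqrt{2} \sqrt{p}$)
$t{\left(T{\left(-10 \right)} \right)} - \left(\frac{6811}{Y{\left(33 \right)}} + \frac{14036}{n}\right) = \sqrt{2} \sqrt{\left(-10\right)^{2}} - \left(\frac{6811}{32 \cdot 33} + \frac{14036}{6082}\right) = \sqrt{2} \sqrt{100} - \left(\frac{6811}{1056} + 14036 \cdot \frac{1}{6082}\right) = \sqrt{2} \cdot 10 - \left(6811 \cdot \frac{1}{1056} + \frac{7018}{3041}\right) = 10 \sqrt{2} - \left(\frac{6811}{1056} + \frac{7018}{3041}\right) = 10 \sqrt{2} - \frac{28123259}{3211296} = - \frac{28123259}{3211296} + 10 \sqrt{2}$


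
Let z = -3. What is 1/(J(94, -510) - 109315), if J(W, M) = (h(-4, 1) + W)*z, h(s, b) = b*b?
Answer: -1/109600 ≈ -9.1241e-6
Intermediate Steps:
h(s, b) = b**2
J(W, M) = -3 - 3*W (J(W, M) = (1**2 + W)*(-3) = (1 + W)*(-3) = -3 - 3*W)
1/(J(94, -510) - 109315) = 1/((-3 - 3*94) - 109315) = 1/((-3 - 282) - 109315) = 1/(-285 - 109315) = 1/(-109600) = -1/109600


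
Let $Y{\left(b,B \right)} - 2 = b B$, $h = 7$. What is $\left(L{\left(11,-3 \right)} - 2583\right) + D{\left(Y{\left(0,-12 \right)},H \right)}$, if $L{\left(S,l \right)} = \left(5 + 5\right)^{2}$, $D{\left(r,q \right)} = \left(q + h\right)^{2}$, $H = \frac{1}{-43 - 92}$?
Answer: $- \frac{44361539}{18225} \approx -2434.1$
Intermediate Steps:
$H = - \frac{1}{135}$ ($H = \frac{1}{-135} = - \frac{1}{135} \approx -0.0074074$)
$Y{\left(b,B \right)} = 2 + B b$ ($Y{\left(b,B \right)} = 2 + b B = 2 + B b$)
$D{\left(r,q \right)} = \left(7 + q\right)^{2}$ ($D{\left(r,q \right)} = \left(q + 7\right)^{2} = \left(7 + q\right)^{2}$)
$L{\left(S,l \right)} = 100$ ($L{\left(S,l \right)} = 10^{2} = 100$)
$\left(L{\left(11,-3 \right)} - 2583\right) + D{\left(Y{\left(0,-12 \right)},H \right)} = \left(100 - 2583\right) + \left(7 - \frac{1}{135}\right)^{2} = -2483 + \left(\frac{944}{135}\right)^{2} = -2483 + \frac{891136}{18225} = - \frac{44361539}{18225}$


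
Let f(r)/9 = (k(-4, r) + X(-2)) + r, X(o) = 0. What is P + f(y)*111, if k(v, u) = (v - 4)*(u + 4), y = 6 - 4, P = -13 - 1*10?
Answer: -45977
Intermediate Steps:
P = -23 (P = -13 - 10 = -23)
y = 2
k(v, u) = (-4 + v)*(4 + u)
f(r) = -288 - 63*r (f(r) = 9*(((-16 - 4*r + 4*(-4) + r*(-4)) + 0) + r) = 9*(((-16 - 4*r - 16 - 4*r) + 0) + r) = 9*(((-32 - 8*r) + 0) + r) = 9*((-32 - 8*r) + r) = 9*(-32 - 7*r) = -288 - 63*r)
P + f(y)*111 = -23 + (-288 - 63*2)*111 = -23 + (-288 - 126)*111 = -23 - 414*111 = -23 - 45954 = -45977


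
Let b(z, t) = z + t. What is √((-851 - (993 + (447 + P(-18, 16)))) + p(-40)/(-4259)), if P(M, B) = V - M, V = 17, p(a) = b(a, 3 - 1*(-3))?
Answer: 20*I*√105478394/4259 ≈ 48.229*I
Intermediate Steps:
b(z, t) = t + z
p(a) = 6 + a (p(a) = (3 - 1*(-3)) + a = (3 + 3) + a = 6 + a)
P(M, B) = 17 - M
√((-851 - (993 + (447 + P(-18, 16)))) + p(-40)/(-4259)) = √((-851 - (993 + (447 + (17 - 1*(-18))))) + (6 - 40)/(-4259)) = √((-851 - (993 + (447 + (17 + 18)))) - 34*(-1/4259)) = √((-851 - (993 + (447 + 35))) + 34/4259) = √((-851 - (993 + 482)) + 34/4259) = √((-851 - 1*1475) + 34/4259) = √((-851 - 1475) + 34/4259) = √(-2326 + 34/4259) = √(-9906400/4259) = 20*I*√105478394/4259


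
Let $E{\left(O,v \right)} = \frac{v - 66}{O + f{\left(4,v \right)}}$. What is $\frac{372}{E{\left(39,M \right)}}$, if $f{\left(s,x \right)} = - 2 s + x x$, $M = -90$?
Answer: $- \frac{252061}{13} \approx -19389.0$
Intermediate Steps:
$f{\left(s,x \right)} = x^{2} - 2 s$ ($f{\left(s,x \right)} = - 2 s + x^{2} = x^{2} - 2 s$)
$E{\left(O,v \right)} = \frac{-66 + v}{-8 + O + v^{2}}$ ($E{\left(O,v \right)} = \frac{v - 66}{O + \left(v^{2} - 8\right)} = \frac{-66 + v}{O + \left(v^{2} - 8\right)} = \frac{-66 + v}{O + \left(-8 + v^{2}\right)} = \frac{-66 + v}{-8 + O + v^{2}}$)
$\frac{372}{E{\left(39,M \right)}} = \frac{372}{\frac{1}{-8 + 39 + \left(-90\right)^{2}} \left(-66 - 90\right)} = \frac{372}{\frac{1}{-8 + 39 + 8100} \left(-156\right)} = \frac{372}{\frac{1}{8131} \left(-156\right)} = \frac{372}{- \frac{156}{8131}} = 372 \left(- \frac{8131}{156}\right) = - \frac{252061}{13}$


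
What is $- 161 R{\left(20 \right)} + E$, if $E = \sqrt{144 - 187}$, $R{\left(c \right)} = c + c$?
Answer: $-6440 + i \sqrt{43} \approx -6440.0 + 6.5574 i$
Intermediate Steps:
$R{\left(c \right)} = 2 c$
$E = i \sqrt{43}$ ($E = \sqrt{-43} = i \sqrt{43} \approx 6.5574 i$)
$- 161 R{\left(20 \right)} + E = - 161 \cdot 2 \cdot 20 + i \sqrt{43} = \left(-161\right) 40 + i \sqrt{43} = -6440 + i \sqrt{43}$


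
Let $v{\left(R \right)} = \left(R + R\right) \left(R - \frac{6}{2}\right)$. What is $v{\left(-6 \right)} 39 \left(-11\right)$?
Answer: $-46332$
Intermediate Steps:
$v{\left(R \right)} = 2 R \left(-3 + R\right)$ ($v{\left(R \right)} = 2 R \left(R - 3\right) = 2 R \left(-3 + R\right)$)
$v{\left(-6 \right)} 39 \left(-11\right) = 2 \left(-6\right) \left(-3 - 6\right) 39 \left(-11\right) = 2 \left(-6\right) \left(-9\right) 39 \left(-11\right) = 108 \cdot 39 \left(-11\right) = 4212 \left(-11\right) = -46332$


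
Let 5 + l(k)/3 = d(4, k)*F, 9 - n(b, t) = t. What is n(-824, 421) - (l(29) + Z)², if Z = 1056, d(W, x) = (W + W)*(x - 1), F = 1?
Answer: -2934781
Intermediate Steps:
d(W, x) = 2*W*(-1 + x) (d(W, x) = (2*W)*(-1 + x) = 2*W*(-1 + x))
n(b, t) = 9 - t
l(k) = -39 + 24*k (l(k) = -15 + 3*((2*4*(-1 + k))*1) = -15 + 3*((-8 + 8*k)*1) = -15 + 3*(-8 + 8*k) = -15 + (-24 + 24*k) = -39 + 24*k)
n(-824, 421) - (l(29) + Z)² = (9 - 1*421) - ((-39 + 24*29) + 1056)² = (9 - 421) - ((-39 + 696) + 1056)² = -412 - (657 + 1056)² = -412 - 1*1713² = -412 - 1*2934369 = -412 - 2934369 = -2934781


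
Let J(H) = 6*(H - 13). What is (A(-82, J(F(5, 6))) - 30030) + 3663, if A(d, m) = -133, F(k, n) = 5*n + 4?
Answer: -26500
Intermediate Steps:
F(k, n) = 4 + 5*n
J(H) = -78 + 6*H (J(H) = 6*(-13 + H) = -78 + 6*H)
(A(-82, J(F(5, 6))) - 30030) + 3663 = (-133 - 30030) + 3663 = -30163 + 3663 = -26500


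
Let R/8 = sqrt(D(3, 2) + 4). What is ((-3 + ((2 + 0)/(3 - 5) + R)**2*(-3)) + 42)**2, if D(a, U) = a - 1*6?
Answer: 11664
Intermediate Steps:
D(a, U) = -6 + a (D(a, U) = a - 6 = -6 + a)
R = 8 (R = 8*sqrt((-6 + 3) + 4) = 8*sqrt(-3 + 4) = 8*sqrt(1) = 8*1 = 8)
((-3 + ((2 + 0)/(3 - 5) + R)**2*(-3)) + 42)**2 = ((-3 + ((2 + 0)/(3 - 5) + 8)**2*(-3)) + 42)**2 = ((-3 + (2/(-2) + 8)**2*(-3)) + 42)**2 = ((-3 + (2*(-1/2) + 8)**2*(-3)) + 42)**2 = ((-3 + (-1 + 8)**2*(-3)) + 42)**2 = ((-3 + 7**2*(-3)) + 42)**2 = ((-3 + 49*(-3)) + 42)**2 = ((-3 - 147) + 42)**2 = (-150 + 42)**2 = (-108)**2 = 11664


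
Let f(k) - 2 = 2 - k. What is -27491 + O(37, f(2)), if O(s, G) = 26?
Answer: -27465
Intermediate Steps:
f(k) = 4 - k (f(k) = 2 + (2 - k) = 4 - k)
-27491 + O(37, f(2)) = -27491 + 26 = -27465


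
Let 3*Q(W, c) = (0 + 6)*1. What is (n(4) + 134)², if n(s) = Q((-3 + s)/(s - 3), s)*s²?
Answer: 27556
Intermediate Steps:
Q(W, c) = 2 (Q(W, c) = ((0 + 6)*1)/3 = (6*1)/3 = (⅓)*6 = 2)
n(s) = 2*s²
(n(4) + 134)² = (2*4² + 134)² = (2*16 + 134)² = (32 + 134)² = 166² = 27556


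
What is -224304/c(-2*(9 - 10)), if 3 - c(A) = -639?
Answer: -37384/107 ≈ -349.38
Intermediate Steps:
c(A) = 642 (c(A) = 3 - 1*(-639) = 3 + 639 = 642)
-224304/c(-2*(9 - 10)) = -224304/642 = -224304*1/642 = -37384/107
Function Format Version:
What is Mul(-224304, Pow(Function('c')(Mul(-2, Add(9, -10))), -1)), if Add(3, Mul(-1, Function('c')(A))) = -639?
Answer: Rational(-37384, 107) ≈ -349.38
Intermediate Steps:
Function('c')(A) = 642 (Function('c')(A) = Add(3, Mul(-1, -639)) = Add(3, 639) = 642)
Mul(-224304, Pow(Function('c')(Mul(-2, Add(9, -10))), -1)) = Mul(-224304, Pow(642, -1)) = Mul(-224304, Rational(1, 642)) = Rational(-37384, 107)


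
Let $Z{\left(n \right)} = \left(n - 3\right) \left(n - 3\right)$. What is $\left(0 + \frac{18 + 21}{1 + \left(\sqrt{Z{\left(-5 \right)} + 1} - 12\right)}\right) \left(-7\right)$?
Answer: $\frac{429}{8} + \frac{39 \sqrt{65}}{8} \approx 92.928$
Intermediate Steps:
$Z{\left(n \right)} = \left(-3 + n\right)^{2}$ ($Z{\left(n \right)} = \left(-3 + n\right) \left(-3 + n\right) = \left(-3 + n\right)^{2}$)
$\left(0 + \frac{18 + 21}{1 + \left(\sqrt{Z{\left(-5 \right)} + 1} - 12\right)}\right) \left(-7\right) = \left(0 + \frac{18 + 21}{1 + \left(\sqrt{\left(-3 - 5\right)^{2} + 1} - 12\right)}\right) \left(-7\right) = \left(0 + \frac{39}{1 - \left(12 - \sqrt{\left(-8\right)^{2} + 1}\right)}\right) \left(-7\right) = \left(0 + \frac{39}{1 - \left(12 - \sqrt{64 + 1}\right)}\right) \left(-7\right) = \left(0 + \frac{39}{1 - \left(12 - \sqrt{65}\right)}\right) \left(-7\right) = \left(0 + \frac{39}{-11 + \sqrt{65}}\right) \left(-7\right) = \frac{39}{-11 + \sqrt{65}} \left(-7\right) = - \frac{273}{-11 + \sqrt{65}}$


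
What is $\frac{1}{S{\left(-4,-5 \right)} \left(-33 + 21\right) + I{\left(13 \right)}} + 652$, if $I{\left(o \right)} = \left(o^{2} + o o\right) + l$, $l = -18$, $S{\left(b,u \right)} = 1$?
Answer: $\frac{200817}{308} \approx 652.0$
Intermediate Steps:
$I{\left(o \right)} = -18 + 2 o^{2}$ ($I{\left(o \right)} = \left(o^{2} + o o\right) - 18 = \left(o^{2} + o^{2}\right) - 18 = 2 o^{2} - 18 = -18 + 2 o^{2}$)
$\frac{1}{S{\left(-4,-5 \right)} \left(-33 + 21\right) + I{\left(13 \right)}} + 652 = \frac{1}{1 \left(-33 + 21\right) - \left(18 - 2 \cdot 13^{2}\right)} + 652 = \frac{1}{1 \left(-12\right) + \left(-18 + 2 \cdot 169\right)} + 652 = \frac{1}{-12 + \left(-18 + 338\right)} + 652 = \frac{1}{-12 + 320} + 652 = \frac{1}{308} + 652 = \frac{200817}{308}$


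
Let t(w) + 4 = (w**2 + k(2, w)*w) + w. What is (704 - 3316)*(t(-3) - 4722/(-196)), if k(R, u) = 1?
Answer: -2955478/49 ≈ -60316.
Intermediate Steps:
t(w) = -4 + w**2 + 2*w (t(w) = -4 + ((w**2 + 1*w) + w) = -4 + ((w**2 + w) + w) = -4 + ((w + w**2) + w) = -4 + (w**2 + 2*w) = -4 + w**2 + 2*w)
(704 - 3316)*(t(-3) - 4722/(-196)) = (704 - 3316)*((-4 + (-3)**2 + 2*(-3)) - 4722/(-196)) = -2612*((-4 + 9 - 6) - 4722*(-1/196)) = -2612*(-1 + 2361/98) = -2612*2263/98 = -2955478/49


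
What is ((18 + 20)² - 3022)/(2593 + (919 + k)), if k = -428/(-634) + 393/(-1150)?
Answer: -575259900/1280421119 ≈ -0.44927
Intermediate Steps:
k = 121519/364550 (k = -428*(-1/634) + 393*(-1/1150) = 214/317 - 393/1150 = 121519/364550 ≈ 0.33334)
((18 + 20)² - 3022)/(2593 + (919 + k)) = ((18 + 20)² - 3022)/(2593 + (919 + 121519/364550)) = (38² - 3022)/(2593 + 335142969/364550) = (1444 - 3022)/(1280421119/364550) = -1578*364550/1280421119 = -575259900/1280421119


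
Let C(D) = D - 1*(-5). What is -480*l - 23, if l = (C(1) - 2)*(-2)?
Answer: 3817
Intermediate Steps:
C(D) = 5 + D (C(D) = D + 5 = 5 + D)
l = -8 (l = ((5 + 1) - 2)*(-2) = (6 - 2)*(-2) = 4*(-2) = -8)
-480*l - 23 = -480*(-8) - 23 = 3840 - 23 = 3817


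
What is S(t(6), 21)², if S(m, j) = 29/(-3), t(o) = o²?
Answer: 841/9 ≈ 93.444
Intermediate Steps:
S(m, j) = -29/3 (S(m, j) = 29*(-⅓) = -29/3)
S(t(6), 21)² = (-29/3)² = 841/9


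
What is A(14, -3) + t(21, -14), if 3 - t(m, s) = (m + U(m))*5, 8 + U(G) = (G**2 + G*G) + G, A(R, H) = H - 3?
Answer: -4583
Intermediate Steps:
A(R, H) = -3 + H
U(G) = -8 + G + 2*G**2 (U(G) = -8 + ((G**2 + G*G) + G) = -8 + ((G**2 + G**2) + G) = -8 + (2*G**2 + G) = -8 + (G + 2*G**2) = -8 + G + 2*G**2)
t(m, s) = 43 - 10*m - 10*m**2 (t(m, s) = 3 - (m + (-8 + m + 2*m**2))*5 = 3 - (-8 + 2*m + 2*m**2)*5 = 3 - (-40 + 10*m + 10*m**2) = 3 + (40 - 10*m - 10*m**2) = 43 - 10*m - 10*m**2)
A(14, -3) + t(21, -14) = (-3 - 3) + (43 - 10*21 - 10*21**2) = -6 + (43 - 210 - 10*441) = -6 + (43 - 210 - 4410) = -6 - 4577 = -4583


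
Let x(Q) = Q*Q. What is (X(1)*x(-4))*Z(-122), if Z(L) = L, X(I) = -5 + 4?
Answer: 1952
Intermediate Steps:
X(I) = -1
x(Q) = Q**2
(X(1)*x(-4))*Z(-122) = -1*(-4)**2*(-122) = -1*16*(-122) = -16*(-122) = 1952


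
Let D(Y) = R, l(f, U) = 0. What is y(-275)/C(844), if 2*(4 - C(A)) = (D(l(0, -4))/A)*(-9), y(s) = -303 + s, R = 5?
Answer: -975664/6797 ≈ -143.54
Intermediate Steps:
D(Y) = 5
C(A) = 4 + 45/(2*A) (C(A) = 4 - 5/A*(-9)/2 = 4 - (-45)/(2*A) = 4 + 45/(2*A))
y(-275)/C(844) = (-303 - 275)/(4 + (45/2)/844) = -578/(4 + (45/2)*(1/844)) = -578/(4 + 45/1688) = -578/6797/1688 = -578*1688/6797 = -975664/6797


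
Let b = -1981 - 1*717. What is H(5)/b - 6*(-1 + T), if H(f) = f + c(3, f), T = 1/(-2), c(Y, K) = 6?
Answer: 24271/2698 ≈ 8.9959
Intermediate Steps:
T = -½ ≈ -0.50000
b = -2698 (b = -1981 - 717 = -2698)
H(f) = 6 + f (H(f) = f + 6 = 6 + f)
H(5)/b - 6*(-1 + T) = (6 + 5)/(-2698) - 6*(-1 - ½) = 11*(-1/2698) - 6*(-3)/2 = -11/2698 - 1*(-9) = -11/2698 + 9 = 24271/2698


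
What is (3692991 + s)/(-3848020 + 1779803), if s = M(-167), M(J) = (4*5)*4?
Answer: -3693071/2068217 ≈ -1.7856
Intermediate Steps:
M(J) = 80 (M(J) = 20*4 = 80)
s = 80
(3692991 + s)/(-3848020 + 1779803) = (3692991 + 80)/(-3848020 + 1779803) = 3693071/(-2068217) = 3693071*(-1/2068217) = -3693071/2068217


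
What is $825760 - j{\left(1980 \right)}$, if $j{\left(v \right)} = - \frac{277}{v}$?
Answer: $\frac{1635005077}{1980} \approx 8.2576 \cdot 10^{5}$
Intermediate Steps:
$825760 - j{\left(1980 \right)} = 825760 - - \frac{277}{1980} = 825760 + \frac{277}{1980} = \frac{1635005077}{1980}$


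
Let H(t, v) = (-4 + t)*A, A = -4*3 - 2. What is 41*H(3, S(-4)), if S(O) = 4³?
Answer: 574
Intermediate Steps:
A = -14 (A = -12 - 2 = -14)
S(O) = 64
H(t, v) = 56 - 14*t (H(t, v) = (-4 + t)*(-14) = 56 - 14*t)
41*H(3, S(-4)) = 41*(56 - 14*3) = 41*(56 - 42) = 41*14 = 574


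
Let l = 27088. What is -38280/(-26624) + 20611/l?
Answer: 12388093/5634304 ≈ 2.1987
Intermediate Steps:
-38280/(-26624) + 20611/l = -38280/(-26624) + 20611/27088 = -38280*(-1/26624) + 20611*(1/27088) = 4785/3328 + 20611/27088 = 12388093/5634304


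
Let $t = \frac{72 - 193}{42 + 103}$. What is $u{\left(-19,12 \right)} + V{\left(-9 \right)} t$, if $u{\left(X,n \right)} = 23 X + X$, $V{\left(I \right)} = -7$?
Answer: $- \frac{65273}{145} \approx -450.16$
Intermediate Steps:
$t = - \frac{121}{145} \approx -0.83448$
$u{\left(X,n \right)} = 24 X$
$u{\left(-19,12 \right)} + V{\left(-9 \right)} t = 24 \left(-19\right) - - \frac{847}{145} = -456 + \frac{847}{145} = - \frac{65273}{145}$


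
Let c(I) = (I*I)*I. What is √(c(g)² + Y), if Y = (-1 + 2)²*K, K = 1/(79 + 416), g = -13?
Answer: 2*√32852468770/165 ≈ 2197.0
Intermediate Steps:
K = 1/495 ≈ 0.0020202
c(I) = I³ (c(I) = I²*I = I³)
Y = 1/495 (Y = (-1 + 2)²*(1/495) = 1²*(1/495) = 1*(1/495) = 1/495 ≈ 0.0020202)
√(c(g)² + Y) = √(((-13)³)² + 1/495) = √((-2197)² + 1/495) = √(4826809 + 1/495) = √(2389270456/495) = 2*√32852468770/165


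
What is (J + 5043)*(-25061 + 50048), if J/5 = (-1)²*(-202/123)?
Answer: 5157974791/41 ≈ 1.2580e+8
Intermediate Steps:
J = -1010/123 (J = 5*((-1)²*(-202/123)) = 5*(1*(-202*1/123)) = 5*(1*(-202/123)) = 5*(-202/123) = -1010/123 ≈ -8.2114)
(J + 5043)*(-25061 + 50048) = (-1010/123 + 5043)*(-25061 + 50048) = (619279/123)*24987 = 5157974791/41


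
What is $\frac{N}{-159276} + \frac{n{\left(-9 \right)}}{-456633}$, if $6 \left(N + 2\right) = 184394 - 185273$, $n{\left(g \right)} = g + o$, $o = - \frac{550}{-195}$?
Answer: $\frac{137588489}{145461355416} \approx 0.00094588$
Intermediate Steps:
$o = \frac{110}{39}$ ($o = \left(-550\right) \left(- \frac{1}{195}\right) = \frac{110}{39} \approx 2.8205$)
$n{\left(g \right)} = \frac{110}{39} + g$ ($n{\left(g \right)} = g + \frac{110}{39} = \frac{110}{39} + g$)
$N = - \frac{297}{2}$ ($N = -2 + \frac{184394 - 185273}{6} = -2 + \frac{1}{6} \left(-879\right) = -2 - \frac{293}{2} = - \frac{297}{2} \approx -148.5$)
$\frac{N}{-159276} + \frac{n{\left(-9 \right)}}{-456633} = - \frac{297}{2 \left(-159276\right)} + \frac{\frac{110}{39} - 9}{-456633} = \left(- \frac{297}{2}\right) \left(- \frac{1}{159276}\right) - - \frac{241}{17808687} = \frac{99}{106184} + \frac{241}{17808687} = \frac{137588489}{145461355416}$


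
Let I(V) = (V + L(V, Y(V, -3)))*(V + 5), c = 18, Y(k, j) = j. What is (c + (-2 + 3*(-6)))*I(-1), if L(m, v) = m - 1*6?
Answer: 64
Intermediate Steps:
L(m, v) = -6 + m (L(m, v) = m - 6 = -6 + m)
I(V) = (-6 + 2*V)*(5 + V) (I(V) = (V + (-6 + V))*(V + 5) = (-6 + 2*V)*(5 + V))
(c + (-2 + 3*(-6)))*I(-1) = (18 + (-2 + 3*(-6)))*(-30 + 2*(-1)² + 4*(-1)) = (18 + (-2 - 18))*(-30 + 2*1 - 4) = (18 - 20)*(-30 + 2 - 4) = -2*(-32) = 64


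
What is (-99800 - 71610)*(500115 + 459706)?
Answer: -164522917610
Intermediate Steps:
(-99800 - 71610)*(500115 + 459706) = -171410*959821 = -164522917610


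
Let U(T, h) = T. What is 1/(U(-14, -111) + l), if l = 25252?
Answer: 1/25238 ≈ 3.9623e-5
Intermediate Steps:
1/(U(-14, -111) + l) = 1/(-14 + 25252) = 1/25238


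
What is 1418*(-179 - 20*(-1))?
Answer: -225462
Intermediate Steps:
1418*(-179 - 20*(-1)) = 1418*(-179 + 20) = 1418*(-159) = -225462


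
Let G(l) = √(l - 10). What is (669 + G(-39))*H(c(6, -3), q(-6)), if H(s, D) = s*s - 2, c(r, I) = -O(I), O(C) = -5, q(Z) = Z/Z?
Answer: 15387 + 161*I ≈ 15387.0 + 161.0*I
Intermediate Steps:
q(Z) = 1
G(l) = √(-10 + l)
c(r, I) = 5 (c(r, I) = -1*(-5) = 5)
H(s, D) = -2 + s² (H(s, D) = s² - 2 = -2 + s²)
(669 + G(-39))*H(c(6, -3), q(-6)) = (669 + √(-10 - 39))*(-2 + 5²) = (669 + √(-49))*(-2 + 25) = (669 + 7*I)*23 = 15387 + 161*I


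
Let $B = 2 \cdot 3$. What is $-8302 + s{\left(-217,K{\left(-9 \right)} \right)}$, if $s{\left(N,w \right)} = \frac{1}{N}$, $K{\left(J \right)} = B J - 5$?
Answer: $- \frac{1801535}{217} \approx -8302.0$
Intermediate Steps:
$B = 6$
$K{\left(J \right)} = -5 + 6 J$ ($K{\left(J \right)} = 6 J - 5 = -5 + 6 J$)
$-8302 + s{\left(-217,K{\left(-9 \right)} \right)} = -8302 + \frac{1}{-217} = -8302 - \frac{1}{217} = - \frac{1801535}{217}$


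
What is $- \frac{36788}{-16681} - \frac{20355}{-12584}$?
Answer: $\frac{802481947}{209913704} \approx 3.8229$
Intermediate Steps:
$- \frac{36788}{-16681} - \frac{20355}{-12584} = \left(-36788\right) \left(- \frac{1}{16681}\right) - - \frac{20355}{12584} = \frac{36788}{16681} + \frac{20355}{12584} = \frac{802481947}{209913704}$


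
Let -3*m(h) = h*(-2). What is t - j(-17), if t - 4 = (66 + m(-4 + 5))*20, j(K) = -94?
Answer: 4294/3 ≈ 1431.3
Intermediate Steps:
m(h) = 2*h/3 (m(h) = -h*(-2)/3 = -(-2)*h/3 = 2*h/3)
t = 4012/3 (t = 4 + (66 + 2*(-4 + 5)/3)*20 = 4 + (66 + (2/3)*1)*20 = 4 + (66 + 2/3)*20 = 4 + (200/3)*20 = 4 + 4000/3 = 4012/3 ≈ 1337.3)
t - j(-17) = 4012/3 - 1*(-94) = 4012/3 + 94 = 4294/3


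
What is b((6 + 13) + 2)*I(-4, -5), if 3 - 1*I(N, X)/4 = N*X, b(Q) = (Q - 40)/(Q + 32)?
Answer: 1292/53 ≈ 24.377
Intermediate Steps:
b(Q) = (-40 + Q)/(32 + Q)
I(N, X) = 12 - 4*N*X
b((6 + 13) + 2)*I(-4, -5) = ((-40 + ((6 + 13) + 2))/(32 + ((6 + 13) + 2)))*(12 - 4*(-4)*(-5)) = ((-40 + (19 + 2))/(32 + (19 + 2)))*(12 - 80) = ((-40 + 21)/(32 + 21))*(-68) = (-19/53)*(-68) = ((1/53)*(-19))*(-68) = -19/53*(-68) = 1292/53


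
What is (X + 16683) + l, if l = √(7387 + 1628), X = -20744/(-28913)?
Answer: 482376323/28913 + √9015 ≈ 16779.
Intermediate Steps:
X = 20744/28913 (X = -20744*(-1/28913) = 20744/28913 ≈ 0.71746)
l = √9015 ≈ 94.947
(X + 16683) + l = (20744/28913 + 16683) + √9015 = 482376323/28913 + √9015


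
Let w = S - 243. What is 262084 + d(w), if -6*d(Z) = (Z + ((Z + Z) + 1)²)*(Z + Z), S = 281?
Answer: 186502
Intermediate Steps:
w = 38 (w = 281 - 243 = 38)
d(Z) = -Z*(Z + (1 + 2*Z)²)/3 (d(Z) = -(Z + ((Z + Z) + 1)²)*(Z + Z)/6 = -(Z + (2*Z + 1)²)*2*Z/6 = -(Z + (1 + 2*Z)²)*2*Z/6 = -Z*(Z + (1 + 2*Z)²)/3)
262084 + d(w) = 262084 - ⅓*38*(38 + (1 + 2*38)²) = 262084 - ⅓*38*(38 + (1 + 76)²) = 262084 - ⅓*38*(38 + 77²) = 262084 - ⅓*38*(38 + 5929) = 262084 - ⅓*38*5967 = 262084 - 75582 = 186502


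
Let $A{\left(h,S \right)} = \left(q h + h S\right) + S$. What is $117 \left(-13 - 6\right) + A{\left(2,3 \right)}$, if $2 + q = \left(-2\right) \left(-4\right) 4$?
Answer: $-2154$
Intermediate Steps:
$q = 30$ ($q = -2 + \left(-2\right) \left(-4\right) 4 = -2 + 8 \cdot 4 = -2 + 32 = 30$)
$A{\left(h,S \right)} = S + 30 h + S h$ ($A{\left(h,S \right)} = \left(30 h + h S\right) + S = \left(30 h + S h\right) + S = S + 30 h + S h$)
$117 \left(-13 - 6\right) + A{\left(2,3 \right)} = 117 \left(-13 - 6\right) + \left(3 + 30 \cdot 2 + 3 \cdot 2\right) = 117 \left(-13 - 6\right) + \left(3 + 60 + 6\right) = 117 \left(-19\right) + 69 = -2223 + 69 = -2154$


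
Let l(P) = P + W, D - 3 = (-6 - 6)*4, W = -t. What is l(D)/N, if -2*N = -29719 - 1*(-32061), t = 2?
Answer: 47/1171 ≈ 0.040137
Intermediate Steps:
W = -2 (W = -1*2 = -2)
N = -1171 (N = -(-29719 - 1*(-32061))/2 = -(-29719 + 32061)/2 = -½*2342 = -1171)
D = -45 (D = 3 + (-6 - 6)*4 = 3 - 12*4 = 3 - 48 = -45)
l(P) = -2 + P (l(P) = P - 2 = -2 + P)
l(D)/N = (-2 - 45)/(-1171) = -47*(-1/1171) = 47/1171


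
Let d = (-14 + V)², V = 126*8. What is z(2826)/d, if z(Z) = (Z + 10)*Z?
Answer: 2003634/247009 ≈ 8.1116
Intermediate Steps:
z(Z) = Z*(10 + Z) (z(Z) = (10 + Z)*Z = Z*(10 + Z))
V = 1008
d = 988036 (d = (-14 + 1008)² = 994² = 988036)
z(2826)/d = (2826*(10 + 2826))/988036 = (2826*2836)*(1/988036) = 8014536*(1/988036) = 2003634/247009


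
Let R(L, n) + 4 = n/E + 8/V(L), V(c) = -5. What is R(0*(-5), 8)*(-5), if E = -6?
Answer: 104/3 ≈ 34.667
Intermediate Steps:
R(L, n) = -28/5 - n/6 (R(L, n) = -4 + (n/(-6) + 8/(-5)) = -4 + (n*(-⅙) + 8*(-⅕)) = -4 + (-n/6 - 8/5) = -4 + (-8/5 - n/6) = -28/5 - n/6)
R(0*(-5), 8)*(-5) = (-28/5 - ⅙*8)*(-5) = (-28/5 - 4/3)*(-5) = -104/15*(-5) = 104/3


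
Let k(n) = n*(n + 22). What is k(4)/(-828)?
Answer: -26/207 ≈ -0.12560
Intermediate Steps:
k(n) = n*(22 + n)
k(4)/(-828) = (4*(22 + 4))/(-828) = (4*26)*(-1/828) = 104*(-1/828) = -26/207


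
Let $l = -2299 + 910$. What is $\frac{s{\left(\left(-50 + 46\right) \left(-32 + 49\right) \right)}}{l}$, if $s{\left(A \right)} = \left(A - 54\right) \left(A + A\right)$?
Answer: $- \frac{16592}{1389} \approx -11.945$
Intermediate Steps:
$s{\left(A \right)} = 2 A \left(-54 + A\right)$ ($s{\left(A \right)} = \left(-54 + A\right) 2 A = 2 A \left(-54 + A\right)$)
$l = -1389$
$\frac{s{\left(\left(-50 + 46\right) \left(-32 + 49\right) \right)}}{l} = \frac{2 \left(-50 + 46\right) \left(-32 + 49\right) \left(-54 + \left(-50 + 46\right) \left(-32 + 49\right)\right)}{-1389} = 2 \left(\left(-4\right) 17\right) \left(-54 - 68\right) \left(- \frac{1}{1389}\right) = 2 \left(-68\right) \left(-54 - 68\right) \left(- \frac{1}{1389}\right) = 2 \left(-68\right) \left(-122\right) \left(- \frac{1}{1389}\right) = 16592 \left(- \frac{1}{1389}\right) = - \frac{16592}{1389}$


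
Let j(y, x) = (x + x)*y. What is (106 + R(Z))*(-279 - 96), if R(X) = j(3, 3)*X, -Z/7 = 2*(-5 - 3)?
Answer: -795750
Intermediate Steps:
j(y, x) = 2*x*y (j(y, x) = (2*x)*y = 2*x*y)
Z = 112 (Z = -14*(-5 - 3) = -14*(-8) = -7*(-16) = 112)
R(X) = 18*X (R(X) = (2*3*3)*X = 18*X)
(106 + R(Z))*(-279 - 96) = (106 + 18*112)*(-279 - 96) = (106 + 2016)*(-375) = 2122*(-375) = -795750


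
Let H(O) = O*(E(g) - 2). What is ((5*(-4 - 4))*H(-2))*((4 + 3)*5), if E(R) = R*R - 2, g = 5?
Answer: 58800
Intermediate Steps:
E(R) = -2 + R**2 (E(R) = R**2 - 2 = -2 + R**2)
H(O) = 21*O (H(O) = O*((-2 + 5**2) - 2) = O*((-2 + 25) - 2) = O*(23 - 2) = O*21 = 21*O)
((5*(-4 - 4))*H(-2))*((4 + 3)*5) = ((5*(-4 - 4))*(21*(-2)))*((4 + 3)*5) = ((5*(-8))*(-42))*(7*5) = -40*(-42)*35 = 1680*35 = 58800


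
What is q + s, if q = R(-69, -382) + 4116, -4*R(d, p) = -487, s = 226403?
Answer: 922563/4 ≈ 2.3064e+5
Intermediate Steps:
R(d, p) = 487/4 (R(d, p) = -¼*(-487) = 487/4)
q = 16951/4 (q = 487/4 + 4116 = 16951/4 ≈ 4237.8)
q + s = 16951/4 + 226403 = 922563/4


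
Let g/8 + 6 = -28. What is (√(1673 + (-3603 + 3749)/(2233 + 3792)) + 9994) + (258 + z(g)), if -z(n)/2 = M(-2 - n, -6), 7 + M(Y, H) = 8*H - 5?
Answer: 10372 + √2429273011/1205 ≈ 10413.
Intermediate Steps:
g = -272 (g = -48 + 8*(-28) = -48 - 224 = -272)
M(Y, H) = -12 + 8*H (M(Y, H) = -7 + (8*H - 5) = -7 + (-5 + 8*H) = -12 + 8*H)
z(n) = 120 (z(n) = -2*(-12 + 8*(-6)) = -2*(-12 - 48) = -2*(-60) = 120)
(√(1673 + (-3603 + 3749)/(2233 + 3792)) + 9994) + (258 + z(g)) = (√(1673 + (-3603 + 3749)/(2233 + 3792)) + 9994) + (258 + 120) = (√(1673 + 146/6025) + 9994) + 378 = (√(10079971/6025) + 9994) + 378 = (√2429273011/1205 + 9994) + 378 = (9994 + √2429273011/1205) + 378 = 10372 + √2429273011/1205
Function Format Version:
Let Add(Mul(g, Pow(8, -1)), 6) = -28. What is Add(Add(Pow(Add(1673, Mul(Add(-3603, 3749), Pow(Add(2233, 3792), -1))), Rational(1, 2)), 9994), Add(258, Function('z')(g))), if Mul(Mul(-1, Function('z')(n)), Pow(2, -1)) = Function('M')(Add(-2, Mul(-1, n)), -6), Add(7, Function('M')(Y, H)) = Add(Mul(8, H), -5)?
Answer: Add(10372, Mul(Rational(1, 1205), Pow(2429273011, Rational(1, 2)))) ≈ 10413.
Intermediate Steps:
g = -272 (g = Add(-48, Mul(8, -28)) = Add(-48, -224) = -272)
Function('M')(Y, H) = Add(-12, Mul(8, H)) (Function('M')(Y, H) = Add(-7, Add(Mul(8, H), -5)) = Add(-7, Add(-5, Mul(8, H))) = Add(-12, Mul(8, H)))
Function('z')(n) = 120 (Function('z')(n) = Mul(-2, Add(-12, Mul(8, -6))) = Mul(-2, Add(-12, -48)) = Mul(-2, -60) = 120)
Add(Add(Pow(Add(1673, Mul(Add(-3603, 3749), Pow(Add(2233, 3792), -1))), Rational(1, 2)), 9994), Add(258, Function('z')(g))) = Add(Add(Pow(Add(1673, Mul(Add(-3603, 3749), Pow(Add(2233, 3792), -1))), Rational(1, 2)), 9994), Add(258, 120)) = Add(Add(Pow(Add(1673, Mul(146, Pow(6025, -1))), Rational(1, 2)), 9994), 378) = Add(Add(Pow(Add(1673, Mul(146, Rational(1, 6025))), Rational(1, 2)), 9994), 378) = Add(Add(Pow(Add(1673, Rational(146, 6025)), Rational(1, 2)), 9994), 378) = Add(Add(Pow(Rational(10079971, 6025), Rational(1, 2)), 9994), 378) = Add(Add(Mul(Rational(1, 1205), Pow(2429273011, Rational(1, 2))), 9994), 378) = Add(Add(9994, Mul(Rational(1, 1205), Pow(2429273011, Rational(1, 2)))), 378) = Add(10372, Mul(Rational(1, 1205), Pow(2429273011, Rational(1, 2))))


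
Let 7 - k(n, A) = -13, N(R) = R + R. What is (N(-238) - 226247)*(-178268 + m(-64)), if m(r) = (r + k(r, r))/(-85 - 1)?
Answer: 1737945609946/43 ≈ 4.0417e+10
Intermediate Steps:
N(R) = 2*R
k(n, A) = 20 (k(n, A) = 7 - 1*(-13) = 7 + 13 = 20)
m(r) = -10/43 - r/86 (m(r) = (r + 20)/(-85 - 1) = (20 + r)/(-86) = (20 + r)*(-1/86) = -10/43 - r/86)
(N(-238) - 226247)*(-178268 + m(-64)) = (2*(-238) - 226247)*(-178268 + (-10/43 - 1/86*(-64))) = (-476 - 226247)*(-178268 + (-10/43 + 32/43)) = -226723*(-178268 + 22/43) = -226723*(-7665502/43) = 1737945609946/43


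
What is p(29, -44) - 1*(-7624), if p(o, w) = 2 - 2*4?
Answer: 7618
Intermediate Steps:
p(o, w) = -6 (p(o, w) = 2 - 8 = -6)
p(29, -44) - 1*(-7624) = -6 - 1*(-7624) = -6 + 7624 = 7618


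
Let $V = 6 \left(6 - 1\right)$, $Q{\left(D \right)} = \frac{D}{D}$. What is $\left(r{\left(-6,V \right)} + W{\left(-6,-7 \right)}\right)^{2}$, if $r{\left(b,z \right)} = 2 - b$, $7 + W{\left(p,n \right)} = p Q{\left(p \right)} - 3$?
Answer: $64$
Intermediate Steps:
$Q{\left(D \right)} = 1$
$W{\left(p,n \right)} = -10 + p$ ($W{\left(p,n \right)} = -7 + \left(p 1 - 3\right) = -7 + \left(p - 3\right) = -7 + \left(-3 + p\right) = -10 + p$)
$V = 30$ ($V = 6 \cdot 5 = 30$)
$\left(r{\left(-6,V \right)} + W{\left(-6,-7 \right)}\right)^{2} = \left(\left(2 - -6\right) - 16\right)^{2} = \left(\left(2 + 6\right) - 16\right)^{2} = \left(8 - 16\right)^{2} = \left(-8\right)^{2} = 64$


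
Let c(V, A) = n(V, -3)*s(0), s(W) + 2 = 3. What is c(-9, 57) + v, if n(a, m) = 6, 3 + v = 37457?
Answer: 37460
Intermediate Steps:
v = 37454 (v = -3 + 37457 = 37454)
s(W) = 1 (s(W) = -2 + 3 = 1)
c(V, A) = 6 (c(V, A) = 6*1 = 6)
c(-9, 57) + v = 6 + 37454 = 37460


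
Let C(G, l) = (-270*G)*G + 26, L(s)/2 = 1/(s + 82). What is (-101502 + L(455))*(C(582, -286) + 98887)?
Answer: 1659844432286108/179 ≈ 9.2729e+12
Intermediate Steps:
L(s) = 2/(82 + s) (L(s) = 2/(s + 82) = 2/(82 + s))
C(G, l) = 26 - 270*G² (C(G, l) = -270*G² + 26 = 26 - 270*G²)
(-101502 + L(455))*(C(582, -286) + 98887) = (-101502 + 2/(82 + 455))*((26 - 270*582²) + 98887) = (-101502 + 2/537)*((26 - 270*338724) + 98887) = (-101502 + 2*(1/537))*((26 - 91455480) + 98887) = (-101502 + 2/537)*(-91455454 + 98887) = -54506572/537*(-91356567) = 1659844432286108/179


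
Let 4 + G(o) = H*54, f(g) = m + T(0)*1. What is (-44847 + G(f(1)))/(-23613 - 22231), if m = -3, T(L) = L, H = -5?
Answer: 45121/45844 ≈ 0.98423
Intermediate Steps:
f(g) = -3 (f(g) = -3 + 0*1 = -3 + 0 = -3)
G(o) = -274 (G(o) = -4 - 5*54 = -4 - 270 = -274)
(-44847 + G(f(1)))/(-23613 - 22231) = (-44847 - 274)/(-23613 - 22231) = -45121/(-45844) = -45121*(-1/45844) = 45121/45844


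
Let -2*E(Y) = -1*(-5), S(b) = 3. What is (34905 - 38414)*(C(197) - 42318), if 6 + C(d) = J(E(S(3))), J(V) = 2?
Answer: 148507898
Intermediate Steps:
E(Y) = -5/2 (E(Y) = -(-1)*(-5)/2 = -½*5 = -5/2)
C(d) = -4 (C(d) = -6 + 2 = -4)
(34905 - 38414)*(C(197) - 42318) = (34905 - 38414)*(-4 - 42318) = -3509*(-42322) = 148507898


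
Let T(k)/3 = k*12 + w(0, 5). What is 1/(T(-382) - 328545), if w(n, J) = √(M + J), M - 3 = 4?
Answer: -38033/13018581789 - 2*√3/39055745367 ≈ -2.9215e-6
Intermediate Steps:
M = 7 (M = 3 + 4 = 7)
w(n, J) = √(7 + J)
T(k) = 6*√3 + 36*k (T(k) = 3*(k*12 + √(7 + 5)) = 3*(12*k + √12) = 3*(12*k + 2*√3) = 3*(2*√3 + 12*k) = 6*√3 + 36*k)
1/(T(-382) - 328545) = 1/((6*√3 + 36*(-382)) - 328545) = 1/((6*√3 - 13752) - 328545) = 1/((-13752 + 6*√3) - 328545) = 1/(-342297 + 6*√3)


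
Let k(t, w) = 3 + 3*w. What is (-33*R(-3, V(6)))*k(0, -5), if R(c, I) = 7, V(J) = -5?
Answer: 2772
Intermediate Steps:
(-33*R(-3, V(6)))*k(0, -5) = (-33*7)*(3 + 3*(-5)) = -231*(3 - 15) = -231*(-12) = 2772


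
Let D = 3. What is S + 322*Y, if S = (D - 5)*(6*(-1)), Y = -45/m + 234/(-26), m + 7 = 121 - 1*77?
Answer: -121272/37 ≈ -3277.6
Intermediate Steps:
m = 37 (m = -7 + (121 - 1*77) = -7 + (121 - 77) = -7 + 44 = 37)
Y = -378/37 (Y = -45/37 + 234/(-26) = -45*1/37 + 234*(-1/26) = -45/37 - 9 = -378/37 ≈ -10.216)
S = 12 (S = (3 - 5)*(6*(-1)) = -2*(-6) = 12)
S + 322*Y = 12 + 322*(-378/37) = 12 - 121716/37 = -121272/37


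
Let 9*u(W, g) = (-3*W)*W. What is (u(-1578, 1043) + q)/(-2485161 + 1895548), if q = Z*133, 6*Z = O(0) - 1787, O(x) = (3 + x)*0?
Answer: 5217839/3537678 ≈ 1.4749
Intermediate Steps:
O(x) = 0
u(W, g) = -W²/3 (u(W, g) = ((-3*W)*W)/9 = (-3*W²)/9 = -W²/3)
Z = -1787/6 (Z = (0 - 1787)/6 = (⅙)*(-1787) = -1787/6 ≈ -297.83)
q = -237671/6 (q = -1787/6*133 = -237671/6 ≈ -39612.)
(u(-1578, 1043) + q)/(-2485161 + 1895548) = (-⅓*(-1578)² - 237671/6)/(-2485161 + 1895548) = (-⅓*2490084 - 237671/6)/(-589613) = (-830028 - 237671/6)*(-1/589613) = -5217839/6*(-1/589613) = 5217839/3537678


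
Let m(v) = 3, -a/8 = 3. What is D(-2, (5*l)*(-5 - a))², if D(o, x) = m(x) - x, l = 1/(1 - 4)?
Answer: 10816/9 ≈ 1201.8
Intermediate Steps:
a = -24 (a = -8*3 = -24)
l = -⅓ (l = 1/(-3) = -⅓ ≈ -0.33333)
D(o, x) = 3 - x
D(-2, (5*l)*(-5 - a))² = (3 - 5*(-⅓)*(-5 - 1*(-24)))² = (3 - (-5)*(-5 + 24)/3)² = (3 - (-5)*19/3)² = (3 - 1*(-95/3))² = (3 + 95/3)² = (104/3)² = 10816/9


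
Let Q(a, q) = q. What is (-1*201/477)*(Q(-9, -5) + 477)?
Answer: -31624/159 ≈ -198.89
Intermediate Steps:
(-1*201/477)*(Q(-9, -5) + 477) = (-1*201/477)*(-5 + 477) = -201*1/477*472 = -67/159*472 = -31624/159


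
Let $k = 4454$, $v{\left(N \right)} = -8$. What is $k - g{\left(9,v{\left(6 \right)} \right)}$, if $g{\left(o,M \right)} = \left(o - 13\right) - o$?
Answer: $4467$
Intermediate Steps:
$g{\left(o,M \right)} = -13$ ($g{\left(o,M \right)} = \left(-13 + o\right) - o = -13$)
$k - g{\left(9,v{\left(6 \right)} \right)} = 4454 - -13 = 4454 + 13 = 4467$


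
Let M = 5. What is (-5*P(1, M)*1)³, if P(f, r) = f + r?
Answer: -27000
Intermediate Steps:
(-5*P(1, M)*1)³ = (-5*(1 + 5)*1)³ = (-5*6*1)³ = (-30*1)³ = (-30)³ = -27000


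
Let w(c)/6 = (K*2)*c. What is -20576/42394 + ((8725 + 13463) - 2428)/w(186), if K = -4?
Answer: -31918999/11827926 ≈ -2.6986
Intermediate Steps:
w(c) = -48*c (w(c) = 6*((-4*2)*c) = 6*(-8*c) = -48*c)
-20576/42394 + ((8725 + 13463) - 2428)/w(186) = -20576/42394 + ((8725 + 13463) - 2428)/((-48*186)) = -20576*1/42394 + (22188 - 2428)/(-8928) = -10288/21197 + 19760*(-1/8928) = -10288/21197 - 1235/558 = -31918999/11827926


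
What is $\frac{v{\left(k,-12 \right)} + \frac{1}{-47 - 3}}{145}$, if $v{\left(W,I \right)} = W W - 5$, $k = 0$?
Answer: $- \frac{251}{7250} \approx -0.034621$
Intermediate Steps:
$v{\left(W,I \right)} = -5 + W^{2}$ ($v{\left(W,I \right)} = W^{2} - 5 = -5 + W^{2}$)
$\frac{v{\left(k,-12 \right)} + \frac{1}{-47 - 3}}{145} = \frac{\left(-5 + 0^{2}\right) + \frac{1}{-47 - 3}}{145} = \left(\left(-5 + 0\right) + \frac{1}{-50}\right) \frac{1}{145} = \left(-5 - \frac{1}{50}\right) \frac{1}{145} = \left(- \frac{251}{50}\right) \frac{1}{145} = - \frac{251}{7250}$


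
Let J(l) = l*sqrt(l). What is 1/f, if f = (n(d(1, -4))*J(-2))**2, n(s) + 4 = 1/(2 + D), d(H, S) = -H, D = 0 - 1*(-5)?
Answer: -49/5832 ≈ -0.0084019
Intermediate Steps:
D = 5 (D = 0 + 5 = 5)
n(s) = -27/7 (n(s) = -4 + 1/(2 + 5) = -4 + 1/7 = -27/7)
J(l) = l**(3/2)
f = -5832/49 (f = (-(-54)*I*sqrt(2)/7)**2 = (54*I*sqrt(2)/7)**2 = -5832/49 ≈ -119.02)
1/f = 1/(-5832/49) = -49/5832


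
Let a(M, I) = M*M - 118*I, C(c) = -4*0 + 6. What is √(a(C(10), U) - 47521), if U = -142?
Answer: I*√30729 ≈ 175.3*I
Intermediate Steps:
C(c) = 6 (C(c) = 0 + 6 = 6)
a(M, I) = M² - 118*I
√(a(C(10), U) - 47521) = √((6² - 118*(-142)) - 47521) = √((36 + 16756) - 47521) = √(16792 - 47521) = √(-30729) = I*√30729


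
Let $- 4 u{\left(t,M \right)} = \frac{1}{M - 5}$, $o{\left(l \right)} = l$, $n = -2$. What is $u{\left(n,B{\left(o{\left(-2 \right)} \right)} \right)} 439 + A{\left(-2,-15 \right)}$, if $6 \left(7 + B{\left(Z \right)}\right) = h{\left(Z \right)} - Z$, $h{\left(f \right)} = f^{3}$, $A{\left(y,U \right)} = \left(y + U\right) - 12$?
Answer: $- \frac{1069}{52} \approx -20.558$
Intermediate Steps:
$A{\left(y,U \right)} = -12 + U + y$ ($A{\left(y,U \right)} = \left(U + y\right) - 12 = -12 + U + y$)
$B{\left(Z \right)} = -7 - \frac{Z}{6} + \frac{Z^{3}}{6}$ ($B{\left(Z \right)} = -7 + \frac{Z^{3} - Z}{6} = -7 + \left(- \frac{Z}{6} + \frac{Z^{3}}{6}\right) = -7 - \frac{Z}{6} + \frac{Z^{3}}{6}$)
$u{\left(t,M \right)} = - \frac{1}{4 \left(-5 + M\right)}$ ($u{\left(t,M \right)} = - \frac{1}{4 \left(M - 5\right)} = - \frac{1}{4 \left(-5 + M\right)}$)
$u{\left(n,B{\left(o{\left(-2 \right)} \right)} \right)} 439 + A{\left(-2,-15 \right)} = - \frac{1}{-20 + 4 \left(-7 - - \frac{1}{3} + \frac{\left(-2\right)^{3}}{6}\right)} 439 - 29 = - \frac{1}{-20 + 4 \left(-7 + \frac{1}{3} + \frac{1}{6} \left(-8\right)\right)} 439 - 29 = - \frac{1}{-20 + 4 \left(-7 + \frac{1}{3} - \frac{4}{3}\right)} 439 - 29 = - \frac{1}{-20 + 4 \left(-8\right)} 439 - 29 = - \frac{1}{-20 - 32} \cdot 439 - 29 = - \frac{1}{-52} \cdot 439 - 29 = \left(-1\right) \left(- \frac{1}{52}\right) 439 - 29 = \frac{1}{52} \cdot 439 - 29 = \frac{439}{52} - 29 = - \frac{1069}{52}$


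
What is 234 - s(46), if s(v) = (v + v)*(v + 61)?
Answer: -9610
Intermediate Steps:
s(v) = 2*v*(61 + v) (s(v) = (2*v)*(61 + v) = 2*v*(61 + v))
234 - s(46) = 234 - 2*46*(61 + 46) = 234 - 2*46*107 = 234 - 1*9844 = 234 - 9844 = -9610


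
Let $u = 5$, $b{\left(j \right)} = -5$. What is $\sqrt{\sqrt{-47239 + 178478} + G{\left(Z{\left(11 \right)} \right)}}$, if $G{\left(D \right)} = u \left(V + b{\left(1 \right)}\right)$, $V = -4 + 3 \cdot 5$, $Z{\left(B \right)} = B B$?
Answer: $\sqrt{30 + \sqrt{131239}} \approx 19.806$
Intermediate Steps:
$Z{\left(B \right)} = B^{2}$
$V = 11$ ($V = -4 + 15 = 11$)
$G{\left(D \right)} = 30$ ($G{\left(D \right)} = 5 \left(11 - 5\right) = 5 \cdot 6 = 30$)
$\sqrt{\sqrt{-47239 + 178478} + G{\left(Z{\left(11 \right)} \right)}} = \sqrt{\sqrt{-47239 + 178478} + 30} = \sqrt{\sqrt{131239} + 30} = \sqrt{30 + \sqrt{131239}}$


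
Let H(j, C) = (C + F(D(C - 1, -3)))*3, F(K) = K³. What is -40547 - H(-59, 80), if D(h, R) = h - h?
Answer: -40787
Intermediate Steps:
D(h, R) = 0
H(j, C) = 3*C (H(j, C) = (C + 0³)*3 = (C + 0)*3 = C*3 = 3*C)
-40547 - H(-59, 80) = -40547 - 3*80 = -40547 - 1*240 = -40547 - 240 = -40787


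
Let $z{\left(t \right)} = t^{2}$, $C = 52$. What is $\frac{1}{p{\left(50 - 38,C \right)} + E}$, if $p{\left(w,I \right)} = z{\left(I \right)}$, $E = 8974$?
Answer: $\frac{1}{11678} \approx 8.5631 \cdot 10^{-5}$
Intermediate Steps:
$p{\left(w,I \right)} = I^{2}$
$\frac{1}{p{\left(50 - 38,C \right)} + E} = \frac{1}{52^{2} + 8974} = \frac{1}{2704 + 8974} = \frac{1}{11678}$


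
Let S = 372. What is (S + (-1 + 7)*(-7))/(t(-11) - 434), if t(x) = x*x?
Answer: -330/313 ≈ -1.0543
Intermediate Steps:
t(x) = x²
(S + (-1 + 7)*(-7))/(t(-11) - 434) = (372 + (-1 + 7)*(-7))/((-11)² - 434) = (372 + 6*(-7))/(121 - 434) = (372 - 42)/(-313) = 330*(-1/313) = -330/313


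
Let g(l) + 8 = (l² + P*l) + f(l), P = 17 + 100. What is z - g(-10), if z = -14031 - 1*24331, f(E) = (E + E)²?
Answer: -37684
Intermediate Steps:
P = 117
f(E) = 4*E² (f(E) = (2*E)² = 4*E²)
z = -38362 (z = -14031 - 24331 = -38362)
g(l) = -8 + 5*l² + 117*l (g(l) = -8 + ((l² + 117*l) + 4*l²) = -8 + (5*l² + 117*l) = -8 + 5*l² + 117*l)
z - g(-10) = -38362 - (-8 + 5*(-10)² + 117*(-10)) = -38362 - (-8 + 5*100 - 1170) = -38362 - (-8 + 500 - 1170) = -38362 - 1*(-678) = -38362 + 678 = -37684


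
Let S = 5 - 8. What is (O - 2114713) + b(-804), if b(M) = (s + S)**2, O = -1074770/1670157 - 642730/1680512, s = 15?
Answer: -156184305678910667/73861023168 ≈ -2.1146e+6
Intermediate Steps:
O = -75779576075/73861023168 (O = -1074770*1/1670157 - 642730*1/1680512 = -1074770/1670157 - 321365/840256 = -75779576075/73861023168 ≈ -1.0260)
S = -3
b(M) = 144 (b(M) = (15 - 3)**2 = 12**2 = 144)
(O - 2114713) + b(-804) = (-75779576075/73861023168 - 2114713) + 144 = -156194941666246859/73861023168 + 144 = -156184305678910667/73861023168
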